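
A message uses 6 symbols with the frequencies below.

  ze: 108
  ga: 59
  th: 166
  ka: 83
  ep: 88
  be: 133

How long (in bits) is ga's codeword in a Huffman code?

3

Build the tree from the bottom:
merge ga(59) and ka(83): 142
merge ep(88) and ze(108): 196
merge be(133) and 142: 275
merge th(166) and 196: 362
merge 275 and 362: 637
ga sits 3 levels below the root, so its codeword is 3 bits.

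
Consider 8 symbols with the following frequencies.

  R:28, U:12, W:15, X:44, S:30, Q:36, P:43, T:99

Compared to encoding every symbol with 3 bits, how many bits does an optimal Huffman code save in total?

Fixed-length: 3 bits × 307 symbols = 921 bits.
Huffman merges:
merge U(12) and W(15): 27
merge 27 and R(28): 55
merge S(30) and Q(36): 66
merge P(43) and X(44): 87
merge 55 and 66: 121
merge 87 and T(99): 186
merge 121 and 186: 307
Huffman total = 27 + 55 + 66 + 87 + 121 + 186 + 307 = 849 bits.
Saving = 921 − 849 = 72 bits.

72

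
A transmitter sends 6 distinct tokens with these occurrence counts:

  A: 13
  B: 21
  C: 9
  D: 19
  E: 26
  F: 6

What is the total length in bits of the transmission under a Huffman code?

Greedily combine the two least-frequent nodes:
merge F(6) and C(9): 15
merge A(13) and 15: 28
merge D(19) and B(21): 40
merge E(26) and 28: 54
merge 40 and 54: 94
Each symbol's bit-cost is frequency × depth; summing gives 231 bits (equivalently 15 + 28 + 40 + 54 + 94).

231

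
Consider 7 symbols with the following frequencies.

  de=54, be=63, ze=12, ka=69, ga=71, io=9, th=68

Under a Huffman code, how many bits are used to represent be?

3

Repeatedly merge the two smallest:
combine io(9), ze(12) → 21
combine 21, de(54) → 75
combine be(63), th(68) → 131
combine ka(69), ga(71) → 140
combine 75, 131 → 206
combine 140, 206 → 346
be's leaf is at depth 3, giving a 3-bit codeword.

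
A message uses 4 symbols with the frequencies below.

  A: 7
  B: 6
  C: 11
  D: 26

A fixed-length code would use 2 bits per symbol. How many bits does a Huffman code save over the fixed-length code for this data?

13

Fixed-length: 2 bits × 50 symbols = 100 bits.
Huffman merges:
merge B(6) and A(7): 13
merge C(11) and 13: 24
merge 24 and D(26): 50
Huffman total = 13 + 24 + 50 = 87 bits.
Saving = 100 − 87 = 13 bits.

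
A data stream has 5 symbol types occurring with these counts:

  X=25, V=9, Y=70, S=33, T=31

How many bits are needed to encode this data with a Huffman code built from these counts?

364

Merge the two smallest weights repeatedly:
V(9) + X(25) → 34
T(31) + S(33) → 64
34 + 64 → 98
Y(70) + 98 → 168
Total encoded bits = sum of merged weights = 34 + 64 + 98 + 168 = 364.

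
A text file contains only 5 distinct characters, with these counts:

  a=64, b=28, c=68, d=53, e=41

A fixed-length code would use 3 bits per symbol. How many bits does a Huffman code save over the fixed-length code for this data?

185

Fixed-length: 3 bits × 254 symbols = 762 bits.
Huffman merges:
merge b(28) and e(41): 69
merge d(53) and a(64): 117
merge c(68) and 69: 137
merge 117 and 137: 254
Huffman total = 69 + 117 + 137 + 254 = 577 bits.
Saving = 762 − 577 = 185 bits.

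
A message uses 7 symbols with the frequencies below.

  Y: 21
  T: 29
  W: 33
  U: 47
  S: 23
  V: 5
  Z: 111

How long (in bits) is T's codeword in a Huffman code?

3

Huffman merges, smallest pair first:
V(5) + Y(21) → 26
S(23) + 26 → 49
T(29) + W(33) → 62
U(47) + 49 → 96
62 + 96 → 158
Z(111) + 158 → 269
T's leaf is at depth 3, giving a 3-bit codeword.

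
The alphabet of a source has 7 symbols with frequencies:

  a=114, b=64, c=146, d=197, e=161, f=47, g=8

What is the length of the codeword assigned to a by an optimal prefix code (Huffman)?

3

Build the tree from the bottom:
g(8) + f(47) → 55
55 + b(64) → 119
a(114) + 119 → 233
c(146) + e(161) → 307
d(197) + 233 → 430
307 + 430 → 737
The subtree containing a is merged 3 times, so code length = 3.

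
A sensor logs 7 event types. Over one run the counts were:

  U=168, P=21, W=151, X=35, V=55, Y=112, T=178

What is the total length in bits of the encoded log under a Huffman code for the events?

1830

Merge the two smallest weights repeatedly:
merge P(21) and X(35): 56
merge V(55) and 56: 111
merge 111 and Y(112): 223
merge W(151) and U(168): 319
merge T(178) and 223: 401
merge 319 and 401: 720
Each symbol's bit-cost is frequency × depth; summing gives 1830 bits (equivalently 56 + 111 + 223 + 319 + 401 + 720).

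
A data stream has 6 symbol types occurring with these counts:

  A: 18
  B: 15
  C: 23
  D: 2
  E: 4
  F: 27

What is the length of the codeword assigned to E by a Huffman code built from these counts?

4

Huffman merges, smallest pair first:
merge D(2) and E(4): 6
merge 6 and B(15): 21
merge A(18) and 21: 39
merge C(23) and F(27): 50
merge 39 and 50: 89
E's leaf is at depth 4, giving a 4-bit codeword.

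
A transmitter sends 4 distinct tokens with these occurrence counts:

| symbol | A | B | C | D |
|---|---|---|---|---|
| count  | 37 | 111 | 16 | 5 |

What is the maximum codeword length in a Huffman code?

3

Merge the two lowest-weight nodes at each step:
D(5) + C(16) → 21
21 + A(37) → 58
58 + B(111) → 169
The rarest symbols sit at the bottom; the longest codeword is 3 bits.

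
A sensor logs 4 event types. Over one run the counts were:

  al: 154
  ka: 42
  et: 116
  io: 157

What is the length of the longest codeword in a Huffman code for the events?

2

Merge the two lowest-weight nodes at each step:
merge ka(42) and et(116): 158
merge al(154) and io(157): 311
merge 158 and 311: 469
The rarest symbols sit at the bottom; the longest codeword is 2 bits.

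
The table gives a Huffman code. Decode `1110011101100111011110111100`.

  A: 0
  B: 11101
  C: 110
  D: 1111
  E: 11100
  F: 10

Read left to right; each codeword is recognised as soon as it completes (prefix code):
  11100→E | 11101→B | 10→F | 0→A | 11101→B | 11101→B | 11100→E
Decoded message: EBFABBE

EBFABBE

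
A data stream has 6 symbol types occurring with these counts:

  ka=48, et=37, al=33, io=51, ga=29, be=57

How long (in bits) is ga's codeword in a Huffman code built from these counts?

3

Build the tree from the bottom:
merge ga(29) and al(33): 62
merge et(37) and ka(48): 85
merge io(51) and be(57): 108
merge 62 and 85: 147
merge 108 and 147: 255
The subtree containing ga is merged 3 times, so code length = 3.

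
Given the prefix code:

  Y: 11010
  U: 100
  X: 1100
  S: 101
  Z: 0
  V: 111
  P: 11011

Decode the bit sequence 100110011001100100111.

Read left to right; each codeword is recognised as soon as it completes (prefix code):
  100→U | 1100→X | 1100→X | 1100→X | 100→U | 111→V
Decoded message: UXXXUV

UXXXUV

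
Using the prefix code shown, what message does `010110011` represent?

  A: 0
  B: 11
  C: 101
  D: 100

Read left to right; each codeword is recognised as soon as it completes (prefix code):
  0→A | 101→C | 100→D | 11→B
Decoded message: ACDB

ACDB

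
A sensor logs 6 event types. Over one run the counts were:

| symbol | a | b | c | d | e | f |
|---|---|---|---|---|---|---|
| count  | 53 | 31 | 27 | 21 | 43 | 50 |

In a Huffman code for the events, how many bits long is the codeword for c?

3

Build the tree from the bottom:
d(21) + c(27) → 48
b(31) + e(43) → 74
48 + f(50) → 98
a(53) + 74 → 127
98 + 127 → 225
c sits 3 levels below the root, so its codeword is 3 bits.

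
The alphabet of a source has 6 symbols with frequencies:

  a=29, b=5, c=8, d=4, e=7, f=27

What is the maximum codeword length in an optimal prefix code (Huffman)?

Merge the two lowest-weight nodes at each step:
combine d(4), b(5) → 9
combine e(7), c(8) → 15
combine 9, 15 → 24
combine 24, f(27) → 51
combine a(29), 51 → 80
The first pair merged (d, b) ends up deepest, at depth 4.

4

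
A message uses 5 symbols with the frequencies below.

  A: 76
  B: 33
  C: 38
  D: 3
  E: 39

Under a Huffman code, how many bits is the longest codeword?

4

Merge the two lowest-weight nodes at each step:
D(3) + B(33) → 36
36 + C(38) → 74
E(39) + 74 → 113
A(76) + 113 → 189
Maximum depth reached is 4.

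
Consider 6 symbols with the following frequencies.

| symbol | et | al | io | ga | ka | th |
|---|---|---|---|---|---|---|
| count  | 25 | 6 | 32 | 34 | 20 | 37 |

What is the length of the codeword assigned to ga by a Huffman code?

2

Repeatedly merge the two smallest:
al(6) + ka(20) → 26
et(25) + 26 → 51
io(32) + ga(34) → 66
th(37) + 51 → 88
66 + 88 → 154
ga sits 2 levels below the root, so its codeword is 2 bits.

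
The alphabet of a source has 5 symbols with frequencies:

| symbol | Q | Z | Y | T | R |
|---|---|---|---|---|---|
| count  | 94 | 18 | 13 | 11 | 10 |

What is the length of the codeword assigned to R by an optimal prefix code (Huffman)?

Build the tree from the bottom:
combine R(10), T(11) → 21
combine Y(13), Z(18) → 31
combine 21, 31 → 52
combine 52, Q(94) → 146
R sits 3 levels below the root, so its codeword is 3 bits.

3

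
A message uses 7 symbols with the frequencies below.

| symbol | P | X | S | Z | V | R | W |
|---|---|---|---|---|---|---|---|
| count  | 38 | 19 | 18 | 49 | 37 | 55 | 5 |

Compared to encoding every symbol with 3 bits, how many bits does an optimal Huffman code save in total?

Fixed-length: 3 bits × 221 symbols = 663 bits.
Huffman merges:
merge W(5) and S(18): 23
merge X(19) and 23: 42
merge V(37) and P(38): 75
merge 42 and Z(49): 91
merge R(55) and 75: 130
merge 91 and 130: 221
Huffman total = 23 + 42 + 75 + 91 + 130 + 221 = 582 bits.
Saving = 663 − 582 = 81 bits.

81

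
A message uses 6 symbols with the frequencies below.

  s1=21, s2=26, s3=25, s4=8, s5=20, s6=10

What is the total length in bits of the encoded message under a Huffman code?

276

Greedily combine the two least-frequent nodes:
combine s4(8), s6(10) → 18
combine 18, s5(20) → 38
combine s1(21), s3(25) → 46
combine s2(26), 38 → 64
combine 46, 64 → 110
Each symbol's bit-cost is frequency × depth; summing gives 276 bits (equivalently 18 + 38 + 46 + 64 + 110).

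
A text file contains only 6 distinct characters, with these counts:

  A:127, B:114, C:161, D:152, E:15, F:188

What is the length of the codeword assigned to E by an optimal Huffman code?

Build the tree from the bottom:
merge E(15) and B(114): 129
merge A(127) and 129: 256
merge D(152) and C(161): 313
merge F(188) and 256: 444
merge 313 and 444: 757
The subtree containing E is merged 4 times, so code length = 4.

4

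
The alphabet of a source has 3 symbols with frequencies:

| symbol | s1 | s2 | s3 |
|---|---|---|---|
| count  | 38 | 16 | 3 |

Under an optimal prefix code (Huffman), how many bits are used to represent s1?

Huffman merges, smallest pair first:
combine s3(3), s2(16) → 19
combine 19, s1(38) → 57
s1 is merged only at the final step, so code length = 1.

1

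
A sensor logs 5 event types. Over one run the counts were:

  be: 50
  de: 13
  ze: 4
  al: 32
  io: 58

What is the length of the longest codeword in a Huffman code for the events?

Merge the two lowest-weight nodes at each step:
combine ze(4), de(13) → 17
combine 17, al(32) → 49
combine 49, be(50) → 99
combine io(58), 99 → 157
Maximum depth reached is 4.

4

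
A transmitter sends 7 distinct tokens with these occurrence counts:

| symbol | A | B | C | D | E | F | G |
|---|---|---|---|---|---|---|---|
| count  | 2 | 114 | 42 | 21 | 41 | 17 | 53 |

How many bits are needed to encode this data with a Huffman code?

701

Greedily combine the two least-frequent nodes:
A(2) + F(17) → 19
19 + D(21) → 40
40 + E(41) → 81
C(42) + G(53) → 95
81 + 95 → 176
B(114) + 176 → 290
The encoded length is the sum of every internal node's weight: 19 + 40 + 81 + 95 + 176 + 290 = 701 bits.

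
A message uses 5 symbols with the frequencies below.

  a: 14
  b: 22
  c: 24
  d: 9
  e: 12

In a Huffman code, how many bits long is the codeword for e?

Huffman merges, smallest pair first:
merge d(9) and e(12): 21
merge a(14) and 21: 35
merge b(22) and c(24): 46
merge 35 and 46: 81
e's leaf is at depth 3, giving a 3-bit codeword.

3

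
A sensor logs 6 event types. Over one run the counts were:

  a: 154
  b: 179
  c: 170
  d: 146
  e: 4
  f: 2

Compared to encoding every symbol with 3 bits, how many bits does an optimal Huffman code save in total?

Fixed-length: 3 bits × 655 symbols = 1965 bits.
Huffman merges:
f(2) + e(4) → 6
6 + d(146) → 152
152 + a(154) → 306
c(170) + b(179) → 349
306 + 349 → 655
Huffman total = 6 + 152 + 306 + 349 + 655 = 1468 bits.
Saving = 1965 − 1468 = 497 bits.

497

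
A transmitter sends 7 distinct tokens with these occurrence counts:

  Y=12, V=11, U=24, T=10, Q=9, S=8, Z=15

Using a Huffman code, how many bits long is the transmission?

Build the Huffman tree bottom-up:
S(8) + Q(9) → 17
T(10) + V(11) → 21
Y(12) + Z(15) → 27
17 + 21 → 38
U(24) + 27 → 51
38 + 51 → 89
The encoded length is the sum of every internal node's weight: 17 + 21 + 27 + 38 + 51 + 89 = 243 bits.

243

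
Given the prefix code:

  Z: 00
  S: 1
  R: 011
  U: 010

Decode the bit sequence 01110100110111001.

Read left to right; each codeword is recognised as soon as it completes (prefix code):
  011→R | 1→S | 010→U | 011→R | 011→R | 1→S | 00→Z | 1→S
Decoded message: RSURRSZS

RSURRSZS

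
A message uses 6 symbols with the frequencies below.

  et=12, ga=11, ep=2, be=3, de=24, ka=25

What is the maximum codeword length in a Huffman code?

4

Merge the two lowest-weight nodes at each step:
ep(2) + be(3) → 5
5 + ga(11) → 16
et(12) + 16 → 28
de(24) + ka(25) → 49
28 + 49 → 77
The rarest symbols sit at the bottom; the longest codeword is 4 bits.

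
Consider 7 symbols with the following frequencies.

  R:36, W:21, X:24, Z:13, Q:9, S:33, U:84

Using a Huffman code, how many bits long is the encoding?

Build the Huffman tree bottom-up:
combine Q(9), Z(13) → 22
combine W(21), 22 → 43
combine X(24), S(33) → 57
combine R(36), 43 → 79
combine 57, 79 → 136
combine U(84), 136 → 220
The encoded length is the sum of every internal node's weight: 22 + 43 + 57 + 79 + 136 + 220 = 557 bits.

557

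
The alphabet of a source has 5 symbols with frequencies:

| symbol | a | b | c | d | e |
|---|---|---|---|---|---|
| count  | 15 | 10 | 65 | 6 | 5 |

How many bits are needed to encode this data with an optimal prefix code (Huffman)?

Build the Huffman tree bottom-up:
combine e(5), d(6) → 11
combine b(10), 11 → 21
combine a(15), 21 → 36
combine 36, c(65) → 101
Each symbol's bit-cost is frequency × depth; summing gives 169 bits (equivalently 11 + 21 + 36 + 101).

169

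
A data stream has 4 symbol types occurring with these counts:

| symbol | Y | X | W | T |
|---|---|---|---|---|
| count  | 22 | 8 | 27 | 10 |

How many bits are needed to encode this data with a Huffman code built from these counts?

Merge the two smallest weights repeatedly:
combine X(8), T(10) → 18
combine 18, Y(22) → 40
combine W(27), 40 → 67
Total encoded bits = sum of merged weights = 18 + 40 + 67 = 125.

125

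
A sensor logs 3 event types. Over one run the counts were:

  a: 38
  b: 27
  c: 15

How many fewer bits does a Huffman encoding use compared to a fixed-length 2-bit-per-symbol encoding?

Fixed-length: 2 bits × 80 symbols = 160 bits.
Huffman merges:
merge c(15) and b(27): 42
merge a(38) and 42: 80
Huffman total = 42 + 80 = 122 bits.
Saving = 160 − 122 = 38 bits.

38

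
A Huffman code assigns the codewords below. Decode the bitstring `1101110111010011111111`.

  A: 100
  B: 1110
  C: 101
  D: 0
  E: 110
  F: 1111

EBBAFF

Read left to right; each codeword is recognised as soon as it completes (prefix code):
  110→E | 1110→B | 1110→B | 100→A | 1111→F | 1111→F
Decoded message: EBBAFF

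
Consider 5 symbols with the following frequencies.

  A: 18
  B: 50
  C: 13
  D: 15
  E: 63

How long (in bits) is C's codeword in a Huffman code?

Repeatedly merge the two smallest:
merge C(13) and D(15): 28
merge A(18) and 28: 46
merge 46 and B(50): 96
merge E(63) and 96: 159
The subtree containing C is merged 4 times, so code length = 4.

4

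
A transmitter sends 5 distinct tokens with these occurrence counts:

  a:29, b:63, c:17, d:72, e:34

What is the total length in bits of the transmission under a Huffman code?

Greedily combine the two least-frequent nodes:
merge c(17) and a(29): 46
merge e(34) and 46: 80
merge b(63) and d(72): 135
merge 80 and 135: 215
Total encoded bits = sum of merged weights = 46 + 80 + 135 + 215 = 476.

476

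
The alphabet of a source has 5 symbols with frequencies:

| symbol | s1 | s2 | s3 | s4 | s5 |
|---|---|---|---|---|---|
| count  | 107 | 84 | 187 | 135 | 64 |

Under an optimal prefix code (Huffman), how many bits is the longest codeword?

3

Merge the two lowest-weight nodes at each step:
merge s5(64) and s2(84): 148
merge s1(107) and s4(135): 242
merge 148 and s3(187): 335
merge 242 and 335: 577
The first pair merged (s5, s2) ends up deepest, at depth 3.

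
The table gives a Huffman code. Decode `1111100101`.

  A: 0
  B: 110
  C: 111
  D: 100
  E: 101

Read left to right; each codeword is recognised as soon as it completes (prefix code):
  111→C | 110→B | 0→A | 101→E
Decoded message: CBAE

CBAE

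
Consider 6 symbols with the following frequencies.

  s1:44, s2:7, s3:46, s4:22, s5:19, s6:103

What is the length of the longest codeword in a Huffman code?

4

Merge the two lowest-weight nodes at each step:
combine s2(7), s5(19) → 26
combine s4(22), 26 → 48
combine s1(44), s3(46) → 90
combine 48, 90 → 138
combine s6(103), 138 → 241
Maximum depth reached is 4.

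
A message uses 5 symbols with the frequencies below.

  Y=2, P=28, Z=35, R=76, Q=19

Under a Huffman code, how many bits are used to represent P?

Build the tree from the bottom:
combine Y(2), Q(19) → 21
combine 21, P(28) → 49
combine Z(35), 49 → 84
combine R(76), 84 → 160
P sits 3 levels below the root, so its codeword is 3 bits.

3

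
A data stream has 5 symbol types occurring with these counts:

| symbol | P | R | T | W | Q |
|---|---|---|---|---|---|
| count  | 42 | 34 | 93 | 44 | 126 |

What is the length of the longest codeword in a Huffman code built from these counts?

4

Merge the two lowest-weight nodes at each step:
R(34) + P(42) → 76
W(44) + 76 → 120
T(93) + 120 → 213
Q(126) + 213 → 339
The first pair merged (R, P) ends up deepest, at depth 4.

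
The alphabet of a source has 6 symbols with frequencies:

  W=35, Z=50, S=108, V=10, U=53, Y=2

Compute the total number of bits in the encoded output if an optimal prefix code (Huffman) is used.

564

Build the Huffman tree bottom-up:
combine Y(2), V(10) → 12
combine 12, W(35) → 47
combine 47, Z(50) → 97
combine U(53), 97 → 150
combine S(108), 150 → 258
Each symbol's bit-cost is frequency × depth; summing gives 564 bits (equivalently 12 + 47 + 97 + 150 + 258).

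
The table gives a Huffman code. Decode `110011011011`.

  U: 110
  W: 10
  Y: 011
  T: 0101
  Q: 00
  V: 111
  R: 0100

UYYY

Read left to right; each codeword is recognised as soon as it completes (prefix code):
  110→U | 011→Y | 011→Y | 011→Y
Decoded message: UYYY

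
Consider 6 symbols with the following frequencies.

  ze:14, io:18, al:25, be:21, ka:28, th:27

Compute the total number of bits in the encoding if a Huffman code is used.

Greedily combine the two least-frequent nodes:
combine ze(14), io(18) → 32
combine be(21), al(25) → 46
combine th(27), ka(28) → 55
combine 32, 46 → 78
combine 55, 78 → 133
Total encoded bits = sum of merged weights = 32 + 46 + 55 + 78 + 133 = 344.

344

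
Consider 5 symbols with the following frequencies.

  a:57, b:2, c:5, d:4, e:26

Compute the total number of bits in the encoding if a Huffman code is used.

148

Greedily combine the two least-frequent nodes:
combine b(2), d(4) → 6
combine c(5), 6 → 11
combine 11, e(26) → 37
combine 37, a(57) → 94
Each symbol's bit-cost is frequency × depth; summing gives 148 bits (equivalently 6 + 11 + 37 + 94).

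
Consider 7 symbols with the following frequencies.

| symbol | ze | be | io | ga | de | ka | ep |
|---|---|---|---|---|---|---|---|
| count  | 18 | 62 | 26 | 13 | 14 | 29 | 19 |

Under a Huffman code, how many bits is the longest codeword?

4

Merge the two lowest-weight nodes at each step:
combine ga(13), de(14) → 27
combine ze(18), ep(19) → 37
combine io(26), 27 → 53
combine ka(29), 37 → 66
combine 53, be(62) → 115
combine 66, 115 → 181
The first pair merged (ga, de) ends up deepest, at depth 4.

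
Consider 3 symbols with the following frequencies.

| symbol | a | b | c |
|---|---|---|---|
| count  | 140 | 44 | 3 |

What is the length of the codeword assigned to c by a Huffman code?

2

Build the tree from the bottom:
merge c(3) and b(44): 47
merge 47 and a(140): 187
c sits 2 levels below the root, so its codeword is 2 bits.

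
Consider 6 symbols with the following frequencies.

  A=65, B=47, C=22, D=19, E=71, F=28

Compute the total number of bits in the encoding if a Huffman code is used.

614

Build the Huffman tree bottom-up:
D(19) + C(22) → 41
F(28) + 41 → 69
B(47) + A(65) → 112
69 + E(71) → 140
112 + 140 → 252
Each symbol's bit-cost is frequency × depth; summing gives 614 bits (equivalently 41 + 69 + 112 + 140 + 252).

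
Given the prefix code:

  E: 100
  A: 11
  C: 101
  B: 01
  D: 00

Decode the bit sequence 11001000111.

ADEBA

Read left to right; each codeword is recognised as soon as it completes (prefix code):
  11→A | 00→D | 100→E | 01→B | 11→A
Decoded message: ADEBA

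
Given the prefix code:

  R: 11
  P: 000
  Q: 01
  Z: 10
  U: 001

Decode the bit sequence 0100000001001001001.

QPPQUUU

Read left to right; each codeword is recognised as soon as it completes (prefix code):
  01→Q | 000→P | 000→P | 01→Q | 001→U | 001→U | 001→U
Decoded message: QPPQUUU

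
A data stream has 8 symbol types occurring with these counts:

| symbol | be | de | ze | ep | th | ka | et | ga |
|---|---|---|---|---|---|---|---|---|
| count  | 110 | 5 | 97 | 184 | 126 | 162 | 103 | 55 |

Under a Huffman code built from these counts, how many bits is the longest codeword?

5

Merge the two lowest-weight nodes at each step:
combine de(5), ga(55) → 60
combine 60, ze(97) → 157
combine et(103), be(110) → 213
combine th(126), 157 → 283
combine ka(162), ep(184) → 346
combine 213, 283 → 496
combine 346, 496 → 842
The rarest symbols sit at the bottom; the longest codeword is 5 bits.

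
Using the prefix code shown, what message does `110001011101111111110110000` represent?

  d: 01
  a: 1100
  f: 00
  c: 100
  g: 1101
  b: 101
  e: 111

Read left to right; each codeword is recognised as soon as it completes (prefix code):
  1100→a | 01→d | 01→d | 1101→g | 111→e | 111→e | 1101→g | 100→c | 00→f
Decoded message: addgeegcf

addgeegcf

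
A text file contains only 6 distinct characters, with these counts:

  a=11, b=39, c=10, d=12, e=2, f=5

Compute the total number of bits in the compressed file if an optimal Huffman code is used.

Merge the two smallest weights repeatedly:
combine e(2), f(5) → 7
combine 7, c(10) → 17
combine a(11), d(12) → 23
combine 17, 23 → 40
combine b(39), 40 → 79
Total encoded bits = sum of merged weights = 7 + 17 + 23 + 40 + 79 = 166.

166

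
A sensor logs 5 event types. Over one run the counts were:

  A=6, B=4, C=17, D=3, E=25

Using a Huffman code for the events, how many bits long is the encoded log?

Merge the two smallest weights repeatedly:
D(3) + B(4) → 7
A(6) + 7 → 13
13 + C(17) → 30
E(25) + 30 → 55
Each symbol's bit-cost is frequency × depth; summing gives 105 bits (equivalently 7 + 13 + 30 + 55).

105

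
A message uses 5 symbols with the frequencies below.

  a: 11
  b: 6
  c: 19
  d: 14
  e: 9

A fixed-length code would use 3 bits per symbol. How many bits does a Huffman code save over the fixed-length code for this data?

44

Fixed-length: 3 bits × 59 symbols = 177 bits.
Huffman merges:
merge b(6) and e(9): 15
merge a(11) and d(14): 25
merge 15 and c(19): 34
merge 25 and 34: 59
Huffman total = 15 + 25 + 34 + 59 = 133 bits.
Saving = 177 − 133 = 44 bits.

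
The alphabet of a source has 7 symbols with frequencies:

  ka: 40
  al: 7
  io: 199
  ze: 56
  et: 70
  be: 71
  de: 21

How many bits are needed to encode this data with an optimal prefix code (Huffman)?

Merge the two smallest weights repeatedly:
combine al(7), de(21) → 28
combine 28, ka(40) → 68
combine ze(56), 68 → 124
combine et(70), be(71) → 141
combine 124, 141 → 265
combine io(199), 265 → 464
Each symbol's bit-cost is frequency × depth; summing gives 1090 bits (equivalently 28 + 68 + 124 + 141 + 265 + 464).

1090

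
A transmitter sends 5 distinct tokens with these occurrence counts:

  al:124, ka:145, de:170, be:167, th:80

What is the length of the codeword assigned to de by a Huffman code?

2

Build the tree from the bottom:
combine th(80), al(124) → 204
combine ka(145), be(167) → 312
combine de(170), 204 → 374
combine 312, 374 → 686
The subtree containing de is merged 2 times, so code length = 2.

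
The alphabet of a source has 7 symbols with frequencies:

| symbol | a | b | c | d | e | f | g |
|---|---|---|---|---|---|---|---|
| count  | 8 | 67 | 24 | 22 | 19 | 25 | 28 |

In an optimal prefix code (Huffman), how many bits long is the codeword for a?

Build the tree from the bottom:
merge a(8) and e(19): 27
merge d(22) and c(24): 46
merge f(25) and 27: 52
merge g(28) and 46: 74
merge 52 and b(67): 119
merge 74 and 119: 193
a sits 4 levels below the root, so its codeword is 4 bits.

4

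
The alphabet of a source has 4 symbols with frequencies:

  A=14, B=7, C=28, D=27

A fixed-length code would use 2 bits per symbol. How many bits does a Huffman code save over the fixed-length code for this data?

Fixed-length: 2 bits × 76 symbols = 152 bits.
Huffman merges:
combine B(7), A(14) → 21
combine 21, D(27) → 48
combine C(28), 48 → 76
Huffman total = 21 + 48 + 76 = 145 bits.
Saving = 152 − 145 = 7 bits.

7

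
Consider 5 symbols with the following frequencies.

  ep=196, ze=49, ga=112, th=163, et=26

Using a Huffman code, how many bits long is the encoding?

1158

Build the Huffman tree bottom-up:
merge et(26) and ze(49): 75
merge 75 and ga(112): 187
merge th(163) and 187: 350
merge ep(196) and 350: 546
The encoded length is the sum of every internal node's weight: 75 + 187 + 350 + 546 = 1158 bits.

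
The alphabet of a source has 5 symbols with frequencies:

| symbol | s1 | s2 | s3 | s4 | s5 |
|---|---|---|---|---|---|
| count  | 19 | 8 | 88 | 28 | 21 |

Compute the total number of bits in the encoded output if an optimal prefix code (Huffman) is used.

Build the Huffman tree bottom-up:
s2(8) + s1(19) → 27
s5(21) + 27 → 48
s4(28) + 48 → 76
76 + s3(88) → 164
The encoded length is the sum of every internal node's weight: 27 + 48 + 76 + 164 = 315 bits.

315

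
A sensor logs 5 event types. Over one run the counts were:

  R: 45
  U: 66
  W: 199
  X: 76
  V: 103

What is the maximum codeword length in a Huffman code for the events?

3

Merge the two lowest-weight nodes at each step:
merge R(45) and U(66): 111
merge X(76) and V(103): 179
merge 111 and 179: 290
merge W(199) and 290: 489
The first pair merged (R, U) ends up deepest, at depth 3.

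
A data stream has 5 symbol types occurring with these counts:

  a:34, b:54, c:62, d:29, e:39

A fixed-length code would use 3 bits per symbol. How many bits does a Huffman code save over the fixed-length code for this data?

Fixed-length: 3 bits × 218 symbols = 654 bits.
Huffman merges:
d(29) + a(34) → 63
e(39) + b(54) → 93
c(62) + 63 → 125
93 + 125 → 218
Huffman total = 63 + 93 + 125 + 218 = 499 bits.
Saving = 654 − 499 = 155 bits.

155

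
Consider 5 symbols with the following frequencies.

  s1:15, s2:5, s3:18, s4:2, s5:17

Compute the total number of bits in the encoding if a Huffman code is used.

Build the Huffman tree bottom-up:
merge s4(2) and s2(5): 7
merge 7 and s1(15): 22
merge s5(17) and s3(18): 35
merge 22 and 35: 57
Each symbol's bit-cost is frequency × depth; summing gives 121 bits (equivalently 7 + 22 + 35 + 57).

121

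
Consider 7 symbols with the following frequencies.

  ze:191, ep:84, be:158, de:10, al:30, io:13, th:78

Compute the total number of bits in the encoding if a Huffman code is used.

Greedily combine the two least-frequent nodes:
de(10) + io(13) → 23
23 + al(30) → 53
53 + th(78) → 131
ep(84) + 131 → 215
be(158) + ze(191) → 349
215 + 349 → 564
The encoded length is the sum of every internal node's weight: 23 + 53 + 131 + 215 + 349 + 564 = 1335 bits.

1335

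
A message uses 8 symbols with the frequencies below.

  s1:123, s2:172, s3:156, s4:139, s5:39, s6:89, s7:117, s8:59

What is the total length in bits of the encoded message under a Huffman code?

2608

Build the Huffman tree bottom-up:
s5(39) + s8(59) → 98
s6(89) + 98 → 187
s7(117) + s1(123) → 240
s4(139) + s3(156) → 295
s2(172) + 187 → 359
240 + 295 → 535
359 + 535 → 894
Total encoded bits = sum of merged weights = 98 + 187 + 240 + 295 + 359 + 535 + 894 = 2608.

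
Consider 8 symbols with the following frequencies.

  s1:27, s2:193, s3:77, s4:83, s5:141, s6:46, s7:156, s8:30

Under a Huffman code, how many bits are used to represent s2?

2

Huffman merges, smallest pair first:
s1(27) + s8(30) → 57
s6(46) + 57 → 103
s3(77) + s4(83) → 160
103 + s5(141) → 244
s7(156) + 160 → 316
s2(193) + 244 → 437
316 + 437 → 753
The subtree containing s2 is merged 2 times, so code length = 2.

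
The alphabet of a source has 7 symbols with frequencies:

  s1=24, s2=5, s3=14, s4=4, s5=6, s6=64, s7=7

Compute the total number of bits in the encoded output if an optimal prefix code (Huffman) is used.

Build the Huffman tree bottom-up:
merge s4(4) and s2(5): 9
merge s5(6) and s7(7): 13
merge 9 and 13: 22
merge s3(14) and 22: 36
merge s1(24) and 36: 60
merge 60 and s6(64): 124
Each symbol's bit-cost is frequency × depth; summing gives 264 bits (equivalently 9 + 13 + 22 + 36 + 60 + 124).

264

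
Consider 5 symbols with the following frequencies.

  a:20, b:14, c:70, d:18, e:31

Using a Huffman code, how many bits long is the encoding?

Merge the two smallest weights repeatedly:
merge b(14) and d(18): 32
merge a(20) and e(31): 51
merge 32 and 51: 83
merge c(70) and 83: 153
Each symbol's bit-cost is frequency × depth; summing gives 319 bits (equivalently 32 + 51 + 83 + 153).

319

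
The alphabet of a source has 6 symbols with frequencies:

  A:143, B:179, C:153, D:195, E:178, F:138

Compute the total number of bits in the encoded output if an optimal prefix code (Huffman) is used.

2584

Merge the two smallest weights repeatedly:
merge F(138) and A(143): 281
merge C(153) and E(178): 331
merge B(179) and D(195): 374
merge 281 and 331: 612
merge 374 and 612: 986
Total encoded bits = sum of merged weights = 281 + 331 + 374 + 612 + 986 = 2584.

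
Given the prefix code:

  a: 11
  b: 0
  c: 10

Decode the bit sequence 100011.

cbba

Read left to right; each codeword is recognised as soon as it completes (prefix code):
  10→c | 0→b | 0→b | 11→a
Decoded message: cbba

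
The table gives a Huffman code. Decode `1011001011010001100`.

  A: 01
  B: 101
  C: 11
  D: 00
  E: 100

BEBBDAE

Read left to right; each codeword is recognised as soon as it completes (prefix code):
  101→B | 100→E | 101→B | 101→B | 00→D | 01→A | 100→E
Decoded message: BEBBDAE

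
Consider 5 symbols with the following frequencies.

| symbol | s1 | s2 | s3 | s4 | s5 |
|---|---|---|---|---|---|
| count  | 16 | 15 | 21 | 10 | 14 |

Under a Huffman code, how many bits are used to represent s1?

2

Repeatedly merge the two smallest:
combine s4(10), s5(14) → 24
combine s2(15), s1(16) → 31
combine s3(21), 24 → 45
combine 31, 45 → 76
s1's leaf is at depth 2, giving a 2-bit codeword.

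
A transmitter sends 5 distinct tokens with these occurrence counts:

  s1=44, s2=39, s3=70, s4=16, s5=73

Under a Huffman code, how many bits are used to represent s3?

2

Huffman merges, smallest pair first:
s4(16) + s2(39) → 55
s1(44) + 55 → 99
s3(70) + s5(73) → 143
99 + 143 → 242
s3's leaf is at depth 2, giving a 2-bit codeword.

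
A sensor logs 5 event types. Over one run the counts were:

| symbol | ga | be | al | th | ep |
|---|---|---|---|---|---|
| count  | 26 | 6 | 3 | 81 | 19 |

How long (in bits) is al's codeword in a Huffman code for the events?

Build the tree from the bottom:
al(3) + be(6) → 9
9 + ep(19) → 28
ga(26) + 28 → 54
54 + th(81) → 135
al sits 4 levels below the root, so its codeword is 4 bits.

4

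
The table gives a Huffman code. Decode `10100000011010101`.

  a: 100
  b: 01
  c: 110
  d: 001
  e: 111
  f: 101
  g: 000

fggcfb

Read left to right; each codeword is recognised as soon as it completes (prefix code):
  101→f | 000→g | 000→g | 110→c | 101→f | 01→b
Decoded message: fggcfb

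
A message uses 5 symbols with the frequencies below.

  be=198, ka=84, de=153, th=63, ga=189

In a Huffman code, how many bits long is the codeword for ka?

Repeatedly merge the two smallest:
th(63) + ka(84) → 147
147 + de(153) → 300
ga(189) + be(198) → 387
300 + 387 → 687
ka sits 3 levels below the root, so its codeword is 3 bits.

3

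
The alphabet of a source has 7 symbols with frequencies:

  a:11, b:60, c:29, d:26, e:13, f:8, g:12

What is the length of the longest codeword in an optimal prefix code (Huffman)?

4

Merge the two lowest-weight nodes at each step:
combine f(8), a(11) → 19
combine g(12), e(13) → 25
combine 19, 25 → 44
combine d(26), c(29) → 55
combine 44, 55 → 99
combine b(60), 99 → 159
The rarest symbols sit at the bottom; the longest codeword is 4 bits.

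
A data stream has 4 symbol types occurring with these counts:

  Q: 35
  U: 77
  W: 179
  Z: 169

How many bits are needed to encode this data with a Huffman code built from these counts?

853

Merge the two smallest weights repeatedly:
combine Q(35), U(77) → 112
combine 112, Z(169) → 281
combine W(179), 281 → 460
Total encoded bits = sum of merged weights = 112 + 281 + 460 = 853.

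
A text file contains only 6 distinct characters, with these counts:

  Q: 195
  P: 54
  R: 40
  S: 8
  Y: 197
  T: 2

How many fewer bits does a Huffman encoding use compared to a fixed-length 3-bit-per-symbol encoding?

Fixed-length: 3 bits × 496 symbols = 1488 bits.
Huffman merges:
combine T(2), S(8) → 10
combine 10, R(40) → 50
combine 50, P(54) → 104
combine 104, Q(195) → 299
combine Y(197), 299 → 496
Huffman total = 10 + 50 + 104 + 299 + 496 = 959 bits.
Saving = 1488 − 959 = 529 bits.

529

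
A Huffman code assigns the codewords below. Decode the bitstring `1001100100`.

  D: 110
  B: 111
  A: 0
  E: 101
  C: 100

Read left to right; each codeword is recognised as soon as it completes (prefix code):
  100→C | 110→D | 0→A | 100→C
Decoded message: CDAC

CDAC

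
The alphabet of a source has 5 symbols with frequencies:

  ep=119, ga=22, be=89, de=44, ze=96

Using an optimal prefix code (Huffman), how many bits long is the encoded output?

806

Greedily combine the two least-frequent nodes:
merge ga(22) and de(44): 66
merge 66 and be(89): 155
merge ze(96) and ep(119): 215
merge 155 and 215: 370
The encoded length is the sum of every internal node's weight: 66 + 155 + 215 + 370 = 806 bits.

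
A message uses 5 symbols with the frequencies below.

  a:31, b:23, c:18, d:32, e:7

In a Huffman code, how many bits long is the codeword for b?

2

Build the tree from the bottom:
merge e(7) and c(18): 25
merge b(23) and 25: 48
merge a(31) and d(32): 63
merge 48 and 63: 111
b's leaf is at depth 2, giving a 2-bit codeword.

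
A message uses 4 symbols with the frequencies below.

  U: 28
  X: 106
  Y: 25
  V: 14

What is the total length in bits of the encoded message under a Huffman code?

279

Build the Huffman tree bottom-up:
combine V(14), Y(25) → 39
combine U(28), 39 → 67
combine 67, X(106) → 173
Each symbol's bit-cost is frequency × depth; summing gives 279 bits (equivalently 39 + 67 + 173).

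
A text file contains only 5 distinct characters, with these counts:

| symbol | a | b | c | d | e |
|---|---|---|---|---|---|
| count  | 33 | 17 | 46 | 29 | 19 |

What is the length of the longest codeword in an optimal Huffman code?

Merge the two lowest-weight nodes at each step:
merge b(17) and e(19): 36
merge d(29) and a(33): 62
merge 36 and c(46): 82
merge 62 and 82: 144
The rarest symbols sit at the bottom; the longest codeword is 3 bits.

3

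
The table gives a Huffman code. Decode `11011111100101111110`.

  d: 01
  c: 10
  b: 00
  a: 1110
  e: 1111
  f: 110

fefddec

Read left to right; each codeword is recognised as soon as it completes (prefix code):
  110→f | 1111→e | 110→f | 01→d | 01→d | 1111→e | 10→c
Decoded message: fefddec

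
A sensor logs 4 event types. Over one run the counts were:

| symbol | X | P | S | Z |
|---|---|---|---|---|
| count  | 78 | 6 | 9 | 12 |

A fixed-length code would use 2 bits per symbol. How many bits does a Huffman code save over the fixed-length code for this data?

Fixed-length: 2 bits × 105 symbols = 210 bits.
Huffman merges:
combine P(6), S(9) → 15
combine Z(12), 15 → 27
combine 27, X(78) → 105
Huffman total = 15 + 27 + 105 = 147 bits.
Saving = 210 − 147 = 63 bits.

63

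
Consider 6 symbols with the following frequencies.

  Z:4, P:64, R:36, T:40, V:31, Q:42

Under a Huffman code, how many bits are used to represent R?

3

Huffman merges, smallest pair first:
Z(4) + V(31) → 35
35 + R(36) → 71
T(40) + Q(42) → 82
P(64) + 71 → 135
82 + 135 → 217
R sits 3 levels below the root, so its codeword is 3 bits.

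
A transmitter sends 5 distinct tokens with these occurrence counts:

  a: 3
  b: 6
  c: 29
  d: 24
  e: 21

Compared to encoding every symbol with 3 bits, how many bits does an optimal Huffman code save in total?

74

Fixed-length: 3 bits × 83 symbols = 249 bits.
Huffman merges:
combine a(3), b(6) → 9
combine 9, e(21) → 30
combine d(24), c(29) → 53
combine 30, 53 → 83
Huffman total = 9 + 30 + 53 + 83 = 175 bits.
Saving = 249 − 175 = 74 bits.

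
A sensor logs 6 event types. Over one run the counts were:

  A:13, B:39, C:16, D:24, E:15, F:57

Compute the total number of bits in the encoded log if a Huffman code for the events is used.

Merge the two smallest weights repeatedly:
A(13) + E(15) → 28
C(16) + D(24) → 40
28 + B(39) → 67
40 + F(57) → 97
67 + 97 → 164
Each symbol's bit-cost is frequency × depth; summing gives 396 bits (equivalently 28 + 40 + 67 + 97 + 164).

396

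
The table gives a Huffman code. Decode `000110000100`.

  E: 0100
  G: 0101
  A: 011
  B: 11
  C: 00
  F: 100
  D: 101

CACCF

Read left to right; each codeword is recognised as soon as it completes (prefix code):
  00→C | 011→A | 00→C | 00→C | 100→F
Decoded message: CACCF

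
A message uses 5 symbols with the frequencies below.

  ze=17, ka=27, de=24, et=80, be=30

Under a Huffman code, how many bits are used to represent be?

Build the tree from the bottom:
combine ze(17), de(24) → 41
combine ka(27), be(30) → 57
combine 41, 57 → 98
combine et(80), 98 → 178
be's leaf is at depth 3, giving a 3-bit codeword.

3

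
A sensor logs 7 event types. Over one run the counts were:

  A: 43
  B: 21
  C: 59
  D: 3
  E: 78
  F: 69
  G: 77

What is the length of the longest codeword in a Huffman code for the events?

5

Merge the two lowest-weight nodes at each step:
D(3) + B(21) → 24
24 + A(43) → 67
C(59) + 67 → 126
F(69) + G(77) → 146
E(78) + 126 → 204
146 + 204 → 350
Maximum depth reached is 5.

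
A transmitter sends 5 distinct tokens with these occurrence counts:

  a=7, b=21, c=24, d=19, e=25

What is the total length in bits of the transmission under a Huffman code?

Merge the two smallest weights repeatedly:
a(7) + d(19) → 26
b(21) + c(24) → 45
e(25) + 26 → 51
45 + 51 → 96
The encoded length is the sum of every internal node's weight: 26 + 45 + 51 + 96 = 218 bits.

218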